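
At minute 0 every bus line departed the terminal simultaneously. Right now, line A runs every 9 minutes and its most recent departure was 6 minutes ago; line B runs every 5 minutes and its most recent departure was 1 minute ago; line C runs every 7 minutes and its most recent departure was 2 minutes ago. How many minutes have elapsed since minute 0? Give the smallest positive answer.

The moduli are pairwise coprime; N = 9·5·7 = 315.
N/9 = 35; 35 ≡ 8 (mod 9); 8·8 ≡ 1, so inverse 8.
N/5 = 63; 63 ≡ 3 (mod 5); 3·2 ≡ 1, so inverse 2.
N/7 = 45; 45 ≡ 3 (mod 7); 3·5 ≡ 1, so inverse 5.
t ≡ 6·35·8 + 1·63·2 + 2·45·5 = 2256.
2256 mod 315 = 51.

51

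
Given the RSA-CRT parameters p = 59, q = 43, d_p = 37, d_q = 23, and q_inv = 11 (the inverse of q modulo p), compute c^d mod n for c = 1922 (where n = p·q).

2282

m₁ = c^(d_p) mod p: c ≡ 34 (mod 59), and 34^37 mod 59 = 40.
m₂ = c^(d_q) mod q: c ≡ 30 (mod 43), and 30^23 mod 43 = 3.
h = q_inv·(m₁ − m₂) mod p = 11·(40 − 3) mod 59 = 53.
m = m₂ + h·q = 3 + 53·43 = 2282.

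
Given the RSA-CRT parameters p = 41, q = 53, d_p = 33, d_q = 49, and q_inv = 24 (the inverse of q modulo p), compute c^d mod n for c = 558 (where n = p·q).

m₁ = c^(d_p) mod p: c ≡ 25 (mod 41), and 25^33 mod 41 = 4.
m₂ = c^(d_q) mod q: c ≡ 28 (mod 53), and 28^49 mod 53 = 16.
h = q_inv·(m₁ − m₂) mod p = 24·(4 − 16) mod 41 = 40.
m = m₂ + h·q = 16 + 40·53 = 2136.

2136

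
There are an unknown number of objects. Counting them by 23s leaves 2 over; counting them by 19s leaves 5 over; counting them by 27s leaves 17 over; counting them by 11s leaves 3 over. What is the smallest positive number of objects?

From N ≡ 2 (mod 23) write N = 2 + 23t. Substituting into N ≡ 5 (mod 19) gives 23t ≡ 3 (mod 19), and since 4⁻¹ ≡ 5 (mod 19), t ≡ 15. Hence N ≡ 2 + 23·15 = 347 (mod 437).
From N ≡ 347 (mod 437) write N = 347 + 437t. Substituting into N ≡ 17 (mod 27) gives 437t ≡ 21 (mod 27), and since 5⁻¹ ≡ 11 (mod 27), t ≡ 15. Hence N ≡ 347 + 437·15 = 6902 (mod 11799).
From N ≡ 6902 (mod 11799) write N = 6902 + 11799t. Substituting into N ≡ 3 (mod 11) gives 11799t ≡ 9 (mod 11), and since 7⁻¹ ≡ 8 (mod 11), t ≡ 6. Hence N ≡ 6902 + 11799·6 = 77696 (mod 129789).

77696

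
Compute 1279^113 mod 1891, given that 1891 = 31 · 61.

1535

Mod 31: 1279 ≡ 8; by Fermat, exponent reduces to 113 mod 30 = 23; 8^23 ≡ 16 (mod 31).
Mod 61: 1279 ≡ 59; by Fermat, exponent reduces to 113 mod 60 = 53; 59^53 ≡ 10 (mod 61).
Combine by CRT: x ≡ 16 (mod 31), x ≡ 10 (mod 61) ⇒ x ≡ 1535 (mod 1891).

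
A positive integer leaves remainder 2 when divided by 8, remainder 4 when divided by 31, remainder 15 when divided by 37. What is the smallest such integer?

2050

The moduli are pairwise coprime; N = 8·31·37 = 9176.
N/8 = 1147; 1147 ≡ 3 (mod 8); 3·3 ≡ 1, so inverse 3.
N/31 = 296; 296 ≡ 17 (mod 31); 17·11 ≡ 1, so inverse 11.
N/37 = 248; 248 ≡ 26 (mod 37); 26·10 ≡ 1, so inverse 10.
x ≡ 2·1147·3 + 4·296·11 + 15·248·10 = 57106.
57106 mod 9176 = 2050.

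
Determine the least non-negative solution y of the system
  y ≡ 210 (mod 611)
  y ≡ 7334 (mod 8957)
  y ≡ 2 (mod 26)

gcd(611, 8957) = 13 and 13 | (7334 − 210), so the pair is consistent; merging gives y ≡ 419356 (mod 420979), where 420979 = lcm(611, 8957).
gcd(420979, 26) = 13 and 13 | (2 − 419356), so the pair is consistent; merging gives y ≡ 419356 (mod 841958), where 841958 = lcm(420979, 26).
The solution is unique modulo lcm(611, 8957, 26) = 841958.

419356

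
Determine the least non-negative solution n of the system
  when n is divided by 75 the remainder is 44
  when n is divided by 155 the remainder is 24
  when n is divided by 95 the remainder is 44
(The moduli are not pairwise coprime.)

gcd(75, 155) = 5 and 5 | (24 − 44), so the pair is consistent; merging gives n ≡ 644 (mod 2325), where 2325 = lcm(75, 155).
gcd(2325, 95) = 5 and 5 | (44 − 644), so the pair is consistent; merging gives n ≡ 28544 (mod 44175), where 44175 = lcm(2325, 95).
The solution is unique modulo lcm(75, 155, 95) = 44175.

28544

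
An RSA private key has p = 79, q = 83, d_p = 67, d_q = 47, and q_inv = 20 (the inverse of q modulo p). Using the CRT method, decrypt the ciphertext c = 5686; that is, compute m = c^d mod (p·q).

5596

m₁ = c^(d_p) mod p: c ≡ 77 (mod 79), and 77^67 mod 79 = 66.
m₂ = c^(d_q) mod q: c ≡ 42 (mod 83), and 42^47 mod 83 = 35.
h = q_inv·(m₁ − m₂) mod p = 20·(66 − 35) mod 79 = 67.
m = m₂ + h·q = 35 + 67·83 = 5596.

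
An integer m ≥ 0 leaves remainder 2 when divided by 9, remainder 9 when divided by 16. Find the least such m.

From m ≡ 2 (mod 9) write m = 2 + 9t. Substituting into m ≡ 9 (mod 16) gives 9t ≡ 7 (mod 16), and since 9⁻¹ ≡ 9 (mod 16), t ≡ 15. Hence m ≡ 2 + 9·15 = 137 (mod 144).

137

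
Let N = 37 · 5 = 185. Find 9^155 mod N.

Mod 37: 9 ≡ 9; by Fermat, exponent reduces to 155 mod 36 = 11; 9^11 ≡ 7 (mod 37).
Mod 5: 9 ≡ 4; by Fermat, exponent reduces to 155 mod 4 = 3; 4^3 ≡ 4 (mod 5).
Combine by CRT: x ≡ 7 (mod 37), x ≡ 4 (mod 5) ⇒ x ≡ 44 (mod 185).

44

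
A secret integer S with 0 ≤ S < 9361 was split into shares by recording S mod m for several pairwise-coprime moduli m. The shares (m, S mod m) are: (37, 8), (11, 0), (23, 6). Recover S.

From S ≡ 8 (mod 37) write S = 8 + 37t. Substituting into S ≡ 0 (mod 11) gives 37t ≡ 3 (mod 11), and since 4⁻¹ ≡ 3 (mod 11), t ≡ 9. Hence S ≡ 8 + 37·9 = 341 (mod 407).
From S ≡ 341 (mod 407) write S = 341 + 407t. Substituting into S ≡ 6 (mod 23) gives 407t ≡ 10 (mod 23), and since 16⁻¹ ≡ 13 (mod 23), t ≡ 15. Hence S ≡ 341 + 407·15 = 6446 (mod 9361).

6446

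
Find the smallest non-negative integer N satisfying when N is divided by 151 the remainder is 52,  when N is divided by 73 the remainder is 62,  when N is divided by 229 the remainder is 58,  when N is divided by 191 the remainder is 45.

The moduli are pairwise coprime; M = 151·73·229·191 = 482134997.
M/151 = 3192947; 3192947 ≡ 52 (mod 151); 52·61 ≡ 1, so inverse 61.
M/73 = 6604589; 6604589 ≡ 60 (mod 73); 60·28 ≡ 1, so inverse 28.
M/229 = 2105393; 2105393 ≡ 196 (mod 229); 196·111 ≡ 1, so inverse 111.
M/191 = 2524267; 2524267 ≡ 11 (mod 191); 11·139 ≡ 1, so inverse 139.
N ≡ 52·3192947·61 + 62·6604589·28 + 58·2105393·111 + 45·2524267·139 = 50937404607.
50937404607 mod 482134997 = 313229922.

313229922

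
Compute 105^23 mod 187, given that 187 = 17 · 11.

62

Mod 17: 105 ≡ 3; by Fermat, exponent reduces to 23 mod 16 = 7; 3^7 ≡ 11 (mod 17).
Mod 11: 105 ≡ 6; by Fermat, exponent reduces to 23 mod 10 = 3; 6^3 ≡ 7 (mod 11).
Combine by CRT: x ≡ 11 (mod 17), x ≡ 7 (mod 11) ⇒ x ≡ 62 (mod 187).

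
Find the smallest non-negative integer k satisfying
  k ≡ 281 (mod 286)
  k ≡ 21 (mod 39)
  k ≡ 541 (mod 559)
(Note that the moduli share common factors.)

11721

gcd(286, 39) = 13 and 13 | (21 − 281), so the pair is consistent; merging gives k ≡ 567 (mod 858), where 858 = lcm(286, 39).
gcd(858, 559) = 13 and 13 | (541 − 567), so the pair is consistent; merging gives k ≡ 11721 (mod 36894), where 36894 = lcm(858, 559).
The solution is unique modulo lcm(286, 39, 559) = 36894.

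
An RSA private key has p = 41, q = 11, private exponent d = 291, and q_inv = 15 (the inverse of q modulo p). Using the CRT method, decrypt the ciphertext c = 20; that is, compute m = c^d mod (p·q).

185

d_p = d mod (p−1) = 291 mod 40 = 11; d_q = d mod (q−1) = 1.
m₁ = c^(d_p) mod p: c ≡ 20 (mod 41), and 20^11 mod 41 = 21.
m₂ = c^(d_q) mod q: c ≡ 9 (mod 11), and 9^1 mod 11 = 9.
h = q_inv·(m₁ − m₂) mod p = 15·(21 − 9) mod 41 = 16.
m = m₂ + h·q = 9 + 16·11 = 185.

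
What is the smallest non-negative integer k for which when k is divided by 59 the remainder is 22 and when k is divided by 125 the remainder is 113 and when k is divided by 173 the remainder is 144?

286113

Combine the congruences pairwise.
From k ≡ 22 (mod 59) write k = 22 + 59t. Substituting into k ≡ 113 (mod 125) gives 59t ≡ 91 (mod 125), and since 59⁻¹ ≡ 89 (mod 125), t ≡ 99. Hence k ≡ 22 + 59·99 = 5863 (mod 7375).
From k ≡ 5863 (mod 7375) write k = 5863 + 7375t. Substituting into k ≡ 144 (mod 173) gives 7375t ≡ 163 (mod 173), and since 109⁻¹ ≡ 100 (mod 173), t ≡ 38. Hence k ≡ 5863 + 7375·38 = 286113 (mod 1275875).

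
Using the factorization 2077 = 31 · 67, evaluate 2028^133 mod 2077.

Mod 31: 2028 ≡ 13; by Fermat, exponent reduces to 133 mod 30 = 13; 13^13 ≡ 11 (mod 31).
Mod 67: 2028 ≡ 18; by Fermat, exponent reduces to 133 mod 66 = 1; 18^1 ≡ 18 (mod 67).
Combine by CRT: x ≡ 11 (mod 31), x ≡ 18 (mod 67) ⇒ x ≡ 755 (mod 2077).

755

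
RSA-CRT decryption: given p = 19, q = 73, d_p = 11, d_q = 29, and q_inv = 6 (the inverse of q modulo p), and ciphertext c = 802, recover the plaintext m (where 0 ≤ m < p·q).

m₁ = c^(d_p) mod p: c ≡ 4 (mod 19), and 4^11 mod 19 = 16.
m₂ = c^(d_q) mod q: c ≡ 72 (mod 73), and 72^29 mod 73 = 72.
h = q_inv·(m₁ − m₂) mod p = 6·(16 − 72) mod 19 = 6.
m = m₂ + h·q = 72 + 6·73 = 510.

510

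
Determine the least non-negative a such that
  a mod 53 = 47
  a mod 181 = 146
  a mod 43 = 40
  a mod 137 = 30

From a ≡ 47 (mod 53) write a = 47 + 53t. Substituting into a ≡ 146 (mod 181) gives 53t ≡ 99 (mod 181), and since 53⁻¹ ≡ 41 (mod 181), t ≡ 77. Hence a ≡ 47 + 53·77 = 4128 (mod 9593).
From a ≡ 4128 (mod 9593) write a = 4128 + 9593t. Substituting into a ≡ 40 (mod 43) gives 9593t ≡ 40 (mod 43), and since 4⁻¹ ≡ 11 (mod 43), t ≡ 10. Hence a ≡ 4128 + 9593·10 = 100058 (mod 412499).
From a ≡ 100058 (mod 412499) write a = 100058 + 412499t. Substituting into a ≡ 30 (mod 137) gives 412499t ≡ 119 (mod 137), and since 129⁻¹ ≡ 17 (mod 137), t ≡ 105. Hence a ≡ 100058 + 412499·105 = 43412453 (mod 56512363).

43412453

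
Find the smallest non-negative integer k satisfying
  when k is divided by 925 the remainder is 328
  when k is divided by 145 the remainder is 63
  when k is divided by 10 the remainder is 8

Combine the congruences pairwise.
gcd(925, 145) = 5 and 5 | (63 − 328), so the pair is consistent; merging gives k ≡ 10503 (mod 26825), where 26825 = lcm(925, 145).
gcd(26825, 10) = 5 and 5 | (8 − 10503), so the pair is consistent; merging gives k ≡ 37328 (mod 53650), where 53650 = lcm(26825, 10).
The solution is unique modulo lcm(925, 145, 10) = 53650.

37328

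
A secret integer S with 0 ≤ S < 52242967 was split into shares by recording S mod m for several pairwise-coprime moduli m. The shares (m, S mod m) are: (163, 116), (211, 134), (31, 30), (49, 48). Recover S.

From S ≡ 116 (mod 163) write S = 116 + 163t. Substituting into S ≡ 134 (mod 211) gives 163t ≡ 18 (mod 211), and since 163⁻¹ ≡ 189 (mod 211), t ≡ 26. Hence S ≡ 116 + 163·26 = 4354 (mod 34393).
From S ≡ 4354 (mod 34393) write S = 4354 + 34393t. Substituting into S ≡ 30 (mod 31) gives 34393t ≡ 16 (mod 31), and since 14⁻¹ ≡ 20 (mod 31), t ≡ 10. Hence S ≡ 4354 + 34393·10 = 348284 (mod 1066183).
From S ≡ 348284 (mod 1066183) write S = 348284 + 1066183t. Substituting into S ≡ 48 (mod 49) gives 1066183t ≡ 7 (mod 49), and since 41⁻¹ ≡ 6 (mod 49), t ≡ 42. Hence S ≡ 348284 + 1066183·42 = 45127970 (mod 52242967).

45127970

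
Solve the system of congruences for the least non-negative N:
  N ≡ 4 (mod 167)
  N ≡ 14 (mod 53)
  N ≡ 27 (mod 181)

The moduli are pairwise coprime; M = 167·53·181 = 1602031.
M/167 = 9593; 9593 ≡ 74 (mod 167); 74·79 ≡ 1, so inverse 79.
M/53 = 30227; 30227 ≡ 17 (mod 53); 17·25 ≡ 1, so inverse 25.
M/181 = 8851; 8851 ≡ 163 (mod 181); 163·10 ≡ 1, so inverse 10.
N ≡ 4·9593·79 + 14·30227·25 + 27·8851·10 = 16000608.
16000608 mod 1602031 = 1582329.

1582329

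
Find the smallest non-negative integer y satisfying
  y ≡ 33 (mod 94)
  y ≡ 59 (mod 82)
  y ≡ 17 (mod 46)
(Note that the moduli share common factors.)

gcd(94, 82) = 2 and 2 | (59 − 33), so the pair is consistent; merging gives y ≡ 879 (mod 3854), where 3854 = lcm(94, 82).
gcd(3854, 46) = 2 and 2 | (17 − 879), so the pair is consistent; merging gives y ≡ 31711 (mod 88642), where 88642 = lcm(3854, 46).
The solution is unique modulo lcm(94, 82, 46) = 88642.

31711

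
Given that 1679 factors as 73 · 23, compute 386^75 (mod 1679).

Mod 73: 386 ≡ 21; by Fermat, exponent reduces to 75 mod 72 = 3; 21^3 ≡ 63 (mod 73).
Mod 23: 386 ≡ 18; by Fermat, exponent reduces to 75 mod 22 = 9; 18^9 ≡ 12 (mod 23).
Combine by CRT: x ≡ 63 (mod 73), x ≡ 12 (mod 23) ⇒ x ≡ 1231 (mod 1679).

1231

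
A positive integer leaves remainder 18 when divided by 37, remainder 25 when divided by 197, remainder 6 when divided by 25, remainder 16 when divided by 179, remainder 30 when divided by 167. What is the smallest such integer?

The moduli are pairwise coprime; N = 37·197·25·179·167 = 5447251925.
N/37 = 147223025; 147223025 ≡ 25 (mod 37); 25·3 ≡ 1, so inverse 3.
N/197 = 27651025; 27651025 ≡ 105 (mod 197); 105·182 ≡ 1, so inverse 182.
N/25 = 217890077; 217890077 ≡ 2 (mod 25); 2·13 ≡ 1, so inverse 13.
N/179 = 30431575; 30431575 ≡ 143 (mod 179); 143·174 ≡ 1, so inverse 174.
N/167 = 32618275; 32618275 ≡ 2 (mod 167); 2·84 ≡ 1, so inverse 84.
m ≡ 18·147223025·3 + 25·27651025·182 + 6·217890077·13 + 16·30431575·174 + 30·32618275·84 = 317677190906.
317677190906 mod 5447251925 = 1736579256.

1736579256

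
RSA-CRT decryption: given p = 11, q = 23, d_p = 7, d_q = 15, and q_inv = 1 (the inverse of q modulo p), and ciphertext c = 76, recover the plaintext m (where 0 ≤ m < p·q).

m₁ = c^(d_p) mod p: c ≡ 10 (mod 11), and 10^7 mod 11 = 10.
m₂ = c^(d_q) mod q: c ≡ 7 (mod 23), and 7^15 mod 23 = 14.
h = q_inv·(m₁ − m₂) mod p = 1·(10 − 14) mod 11 = 7.
m = m₂ + h·q = 14 + 7·23 = 175.

175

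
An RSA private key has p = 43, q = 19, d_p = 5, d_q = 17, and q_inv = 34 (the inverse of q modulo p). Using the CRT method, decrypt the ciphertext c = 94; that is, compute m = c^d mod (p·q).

m₁ = c^(d_p) mod p: c ≡ 8 (mod 43), and 8^5 mod 43 = 2.
m₂ = c^(d_q) mod q: c ≡ 18 (mod 19), and 18^17 mod 19 = 18.
h = q_inv·(m₁ − m₂) mod p = 34·(2 − 18) mod 43 = 15.
m = m₂ + h·q = 18 + 15·19 = 303.

303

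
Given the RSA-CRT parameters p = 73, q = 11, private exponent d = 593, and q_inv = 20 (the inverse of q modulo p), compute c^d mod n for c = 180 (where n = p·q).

471

d_p = d mod (p−1) = 593 mod 72 = 17; d_q = d mod (q−1) = 3.
m₁ = c^(d_p) mod p: c ≡ 34 (mod 73), and 34^17 mod 73 = 33.
m₂ = c^(d_q) mod q: c ≡ 4 (mod 11), and 4^3 mod 11 = 9.
h = q_inv·(m₁ − m₂) mod p = 20·(33 − 9) mod 73 = 42.
m = m₂ + h·q = 9 + 42·11 = 471.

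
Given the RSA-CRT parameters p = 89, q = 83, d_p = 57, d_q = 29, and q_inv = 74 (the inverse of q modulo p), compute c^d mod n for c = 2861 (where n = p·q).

m₁ = c^(d_p) mod p: c ≡ 13 (mod 89), and 13^57 mod 89 = 70.
m₂ = c^(d_q) mod q: c ≡ 39 (mod 83), and 39^29 mod 83 = 34.
h = q_inv·(m₁ − m₂) mod p = 74·(70 − 34) mod 89 = 83.
m = m₂ + h·q = 34 + 83·83 = 6923.

6923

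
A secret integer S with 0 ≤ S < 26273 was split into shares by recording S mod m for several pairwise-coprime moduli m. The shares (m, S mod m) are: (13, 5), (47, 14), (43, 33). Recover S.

26005

The moduli are pairwise coprime; N = 13·47·43 = 26273.
N/13 = 2021; 2021 ≡ 6 (mod 13); 6·11 ≡ 1, so inverse 11.
N/47 = 559; 559 ≡ 42 (mod 47); 42·28 ≡ 1, so inverse 28.
N/43 = 611; 611 ≡ 9 (mod 43); 9·24 ≡ 1, so inverse 24.
S ≡ 5·2021·11 + 14·559·28 + 33·611·24 = 814195.
814195 mod 26273 = 26005.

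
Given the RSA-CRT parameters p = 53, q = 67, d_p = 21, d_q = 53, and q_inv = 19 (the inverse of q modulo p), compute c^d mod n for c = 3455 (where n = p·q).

3045

m₁ = c^(d_p) mod p: c ≡ 10 (mod 53), and 10^21 mod 53 = 24.
m₂ = c^(d_q) mod q: c ≡ 38 (mod 67), and 38^53 mod 67 = 30.
h = q_inv·(m₁ − m₂) mod p = 19·(24 − 30) mod 53 = 45.
m = m₂ + h·q = 30 + 45·67 = 3045.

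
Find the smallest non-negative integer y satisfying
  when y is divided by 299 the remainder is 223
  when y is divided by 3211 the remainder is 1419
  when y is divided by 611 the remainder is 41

gcd(299, 3211) = 13 and 13 | (1419 − 223), so the pair is consistent; merging gives y ≡ 1419 (mod 73853), where 73853 = lcm(299, 3211).
gcd(73853, 611) = 13 and 13 | (41 − 1419), so the pair is consistent; merging gives y ≡ 149125 (mod 3471091), where 3471091 = lcm(73853, 611).
The solution is unique modulo lcm(299, 3211, 611) = 3471091.

149125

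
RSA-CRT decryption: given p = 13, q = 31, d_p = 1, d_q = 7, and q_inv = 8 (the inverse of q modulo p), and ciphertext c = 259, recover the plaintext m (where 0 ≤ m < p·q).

168

m₁ = c^(d_p) mod p: c ≡ 12 (mod 13), and 12^1 mod 13 = 12.
m₂ = c^(d_q) mod q: c ≡ 11 (mod 31), and 11^7 mod 31 = 13.
h = q_inv·(m₁ − m₂) mod p = 8·(12 − 13) mod 13 = 5.
m = m₂ + h·q = 13 + 5·31 = 168.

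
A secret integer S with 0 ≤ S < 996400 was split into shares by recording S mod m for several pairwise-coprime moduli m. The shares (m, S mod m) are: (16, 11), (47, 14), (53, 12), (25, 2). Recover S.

591227

The moduli are pairwise coprime; N = 16·47·53·25 = 996400.
N/16 = 62275; 62275 ≡ 3 (mod 16); 3·11 ≡ 1, so inverse 11.
N/47 = 21200; 21200 ≡ 3 (mod 47); 3·16 ≡ 1, so inverse 16.
N/53 = 18800; 18800 ≡ 38 (mod 53); 38·7 ≡ 1, so inverse 7.
N/25 = 39856; 39856 ≡ 6 (mod 25); 6·21 ≡ 1, so inverse 21.
S ≡ 11·62275·11 + 14·21200·16 + 12·18800·7 + 2·39856·21 = 15537227.
15537227 mod 996400 = 591227.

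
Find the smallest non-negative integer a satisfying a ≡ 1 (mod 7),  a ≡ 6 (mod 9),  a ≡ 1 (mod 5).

Combine the congruences pairwise.
From a ≡ 1 (mod 7) write a = 1 + 7t. Substituting into a ≡ 6 (mod 9) gives 7t ≡ 5 (mod 9), and since 7⁻¹ ≡ 4 (mod 9), t ≡ 2. Hence a ≡ 1 + 7·2 = 15 (mod 63).
From a ≡ 15 (mod 63) write a = 15 + 63t. Substituting into a ≡ 1 (mod 5) gives 63t ≡ 1 (mod 5), and since 3⁻¹ ≡ 2 (mod 5), t ≡ 2. Hence a ≡ 15 + 63·2 = 141 (mod 315).

141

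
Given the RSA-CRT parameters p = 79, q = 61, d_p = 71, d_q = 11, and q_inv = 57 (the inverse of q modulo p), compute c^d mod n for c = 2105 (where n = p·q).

2142

m₁ = c^(d_p) mod p: c ≡ 51 (mod 79), and 51^71 mod 79 = 9.
m₂ = c^(d_q) mod q: c ≡ 31 (mod 61), and 31^11 mod 61 = 7.
h = q_inv·(m₁ − m₂) mod p = 57·(9 − 7) mod 79 = 35.
m = m₂ + h·q = 7 + 35·61 = 2142.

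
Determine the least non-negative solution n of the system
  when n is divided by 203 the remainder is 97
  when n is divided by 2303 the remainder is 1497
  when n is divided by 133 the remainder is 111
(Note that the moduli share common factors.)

756881

gcd(203, 2303) = 7 and 7 | (1497 − 97), so the pair is consistent; merging gives n ≡ 22224 (mod 66787), where 66787 = lcm(203, 2303).
gcd(66787, 133) = 7 and 7 | (111 − 22224), so the pair is consistent; merging gives n ≡ 756881 (mod 1268953), where 1268953 = lcm(66787, 133).
The solution is unique modulo lcm(203, 2303, 133) = 1268953.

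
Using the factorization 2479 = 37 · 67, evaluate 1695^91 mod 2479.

2324

Mod 37: 1695 ≡ 30; by Fermat, exponent reduces to 91 mod 36 = 19; 30^19 ≡ 30 (mod 37).
Mod 67: 1695 ≡ 20; by Fermat, exponent reduces to 91 mod 66 = 25; 20^25 ≡ 46 (mod 67).
Combine by CRT: x ≡ 30 (mod 37), x ≡ 46 (mod 67) ⇒ x ≡ 2324 (mod 2479).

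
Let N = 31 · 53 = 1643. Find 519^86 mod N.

Mod 31: 519 ≡ 23; by Fermat, exponent reduces to 86 mod 30 = 26; 23^26 ≡ 8 (mod 31).
Mod 53: 519 ≡ 42; by Fermat, exponent reduces to 86 mod 52 = 34; 42^34 ≡ 10 (mod 53).
Combine by CRT: x ≡ 8 (mod 31), x ≡ 10 (mod 53) ⇒ x ≡ 752 (mod 1643).

752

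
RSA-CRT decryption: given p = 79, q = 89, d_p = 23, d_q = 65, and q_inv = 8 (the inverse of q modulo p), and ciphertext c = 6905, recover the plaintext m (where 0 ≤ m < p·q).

m₁ = c^(d_p) mod p: c ≡ 32 (mod 79), and 32^23 mod 79 = 20.
m₂ = c^(d_q) mod q: c ≡ 52 (mod 89), and 52^65 mod 89 = 52.
h = q_inv·(m₁ − m₂) mod p = 8·(20 − 52) mod 79 = 60.
m = m₂ + h·q = 52 + 60·89 = 5392.

5392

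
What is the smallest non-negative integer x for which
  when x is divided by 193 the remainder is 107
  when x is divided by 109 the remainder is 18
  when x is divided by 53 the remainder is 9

929788

The moduli are pairwise coprime; N = 193·109·53 = 1114961.
N/193 = 5777; 5777 ≡ 180 (mod 193); 180·89 ≡ 1, so inverse 89.
N/109 = 10229; 10229 ≡ 92 (mod 109); 92·32 ≡ 1, so inverse 32.
N/53 = 21037; 21037 ≡ 49 (mod 53); 49·13 ≡ 1, so inverse 13.
x ≡ 107·5777·89 + 18·10229·32 + 9·21037·13 = 63367604.
63367604 mod 1114961 = 929788.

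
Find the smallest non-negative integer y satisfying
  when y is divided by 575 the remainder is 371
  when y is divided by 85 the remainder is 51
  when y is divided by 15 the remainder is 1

9571

gcd(575, 85) = 5 and 5 | (51 − 371), so the pair is consistent; merging gives y ≡ 9571 (mod 9775), where 9775 = lcm(575, 85).
gcd(9775, 15) = 5 and 5 | (1 − 9571), so the pair is consistent; merging gives y ≡ 9571 (mod 29325), where 29325 = lcm(9775, 15).
The solution is unique modulo lcm(575, 85, 15) = 29325.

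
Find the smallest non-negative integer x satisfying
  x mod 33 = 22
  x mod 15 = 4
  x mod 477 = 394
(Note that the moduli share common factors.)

24244

gcd(33, 15) = 3 and 3 | (4 − 22), so the pair is consistent; merging gives x ≡ 154 (mod 165), where 165 = lcm(33, 15).
gcd(165, 477) = 3 and 3 | (394 − 154), so the pair is consistent; merging gives x ≡ 24244 (mod 26235), where 26235 = lcm(165, 477).
The solution is unique modulo lcm(33, 15, 477) = 26235.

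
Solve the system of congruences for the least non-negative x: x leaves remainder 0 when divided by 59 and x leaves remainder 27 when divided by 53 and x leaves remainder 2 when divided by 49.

23718

From x ≡ 0 (mod 59) write x = 0 + 59t. Substituting into x ≡ 27 (mod 53) gives 59t ≡ 27 (mod 53), and since 6⁻¹ ≡ 9 (mod 53), t ≡ 31. Hence x ≡ 0 + 59·31 = 1829 (mod 3127).
From x ≡ 1829 (mod 3127) write x = 1829 + 3127t. Substituting into x ≡ 2 (mod 49) gives 3127t ≡ 35 (mod 49), and since 40⁻¹ ≡ 38 (mod 49), t ≡ 7. Hence x ≡ 1829 + 3127·7 = 23718 (mod 153223).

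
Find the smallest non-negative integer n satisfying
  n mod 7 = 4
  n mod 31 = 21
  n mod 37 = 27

From n ≡ 4 (mod 7) write n = 4 + 7t. Substituting into n ≡ 21 (mod 31) gives 7t ≡ 17 (mod 31), and since 7⁻¹ ≡ 9 (mod 31), t ≡ 29. Hence n ≡ 4 + 7·29 = 207 (mod 217).
From n ≡ 207 (mod 217) write n = 207 + 217t. Substituting into n ≡ 27 (mod 37) gives 217t ≡ 5 (mod 37), and since 32⁻¹ ≡ 22 (mod 37), t ≡ 36. Hence n ≡ 207 + 217·36 = 8019 (mod 8029).

8019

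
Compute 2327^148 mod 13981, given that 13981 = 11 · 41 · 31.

Mod 11: 2327 ≡ 6; by Fermat, exponent reduces to 148 mod 10 = 8; 6^8 ≡ 4 (mod 11).
Mod 41: 2327 ≡ 31; by Fermat, exponent reduces to 148 mod 40 = 28; 31^28 ≡ 16 (mod 41).
Mod 31: 2327 ≡ 2; by Fermat, exponent reduces to 148 mod 30 = 28; 2^28 ≡ 8 (mod 31).
Combine by CRT: x ≡ 4 (mod 11), x ≡ 16 (mod 41), x ≡ 8 (mod 31) ⇒ x ≡ 13710 (mod 13981).

13710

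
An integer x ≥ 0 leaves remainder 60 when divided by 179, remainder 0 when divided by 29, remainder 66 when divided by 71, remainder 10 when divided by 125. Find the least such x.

From x ≡ 60 (mod 179) write x = 60 + 179t. Substituting into x ≡ 0 (mod 29) gives 179t ≡ 27 (mod 29), and since 5⁻¹ ≡ 6 (mod 29), t ≡ 17. Hence x ≡ 60 + 179·17 = 3103 (mod 5191).
From x ≡ 3103 (mod 5191) write x = 3103 + 5191t. Substituting into x ≡ 66 (mod 71) gives 5191t ≡ 16 (mod 71), and since 8⁻¹ ≡ 9 (mod 71), t ≡ 2. Hence x ≡ 3103 + 5191·2 = 13485 (mod 368561).
From x ≡ 13485 (mod 368561) write x = 13485 + 368561t. Substituting into x ≡ 10 (mod 125) gives 368561t ≡ 25 (mod 125), and since 61⁻¹ ≡ 41 (mod 125), t ≡ 25. Hence x ≡ 13485 + 368561·25 = 9227510 (mod 46070125).

9227510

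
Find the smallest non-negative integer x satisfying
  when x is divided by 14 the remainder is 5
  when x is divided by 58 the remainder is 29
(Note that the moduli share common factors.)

gcd(14, 58) = 2 and 2 | (29 − 5), so the pair is consistent; merging gives x ≡ 145 (mod 406), where 406 = lcm(14, 58).
The solution is unique modulo lcm(14, 58) = 406.

145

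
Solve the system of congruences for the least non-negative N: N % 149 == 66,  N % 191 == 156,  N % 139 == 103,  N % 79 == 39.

The moduli are pairwise coprime; M = 149·191·139·79 = 312508279.
M/149 = 2097371; 2097371 ≡ 47 (mod 149); 47·130 ≡ 1, so inverse 130.
M/191 = 1636169; 1636169 ≡ 63 (mod 191); 63·94 ≡ 1, so inverse 94.
M/139 = 2248261; 2248261 ≡ 75 (mod 139); 75·76 ≡ 1, so inverse 76.
M/79 = 3955801; 3955801 ≡ 34 (mod 79); 34·7 ≡ 1, so inverse 7.
N ≡ 66·2097371·130 + 156·1636169·94 + 103·2248261·76 + 39·3955801·7 = 60667546177.
60667546177 mod 312508279 = 40940051.

40940051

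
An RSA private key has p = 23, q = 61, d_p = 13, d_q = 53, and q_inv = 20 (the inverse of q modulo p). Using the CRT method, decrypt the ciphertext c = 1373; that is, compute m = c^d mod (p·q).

555

m₁ = c^(d_p) mod p: c ≡ 16 (mod 23), and 16^13 mod 23 = 3.
m₂ = c^(d_q) mod q: c ≡ 31 (mod 61), and 31^53 mod 61 = 6.
h = q_inv·(m₁ − m₂) mod p = 20·(3 − 6) mod 23 = 9.
m = m₂ + h·q = 6 + 9·61 = 555.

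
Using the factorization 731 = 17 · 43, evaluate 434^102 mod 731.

Mod 17: 434 ≡ 9; by Fermat, exponent reduces to 102 mod 16 = 6; 9^6 ≡ 4 (mod 17).
Mod 43: 434 ≡ 4; by Fermat, exponent reduces to 102 mod 42 = 18; 4^18 ≡ 41 (mod 43).
Combine by CRT: x ≡ 4 (mod 17), x ≡ 41 (mod 43) ⇒ x ≡ 514 (mod 731).

514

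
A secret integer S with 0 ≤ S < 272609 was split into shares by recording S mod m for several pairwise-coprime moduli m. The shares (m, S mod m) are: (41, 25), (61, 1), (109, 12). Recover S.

The moduli are pairwise coprime; N = 41·61·109 = 272609.
N/41 = 6649; 6649 ≡ 7 (mod 41); 7·6 ≡ 1, so inverse 6.
N/61 = 4469; 4469 ≡ 16 (mod 61); 16·42 ≡ 1, so inverse 42.
N/109 = 2501; 2501 ≡ 103 (mod 109); 103·18 ≡ 1, so inverse 18.
S ≡ 25·6649·6 + 1·4469·42 + 12·2501·18 = 1725264.
1725264 mod 272609 = 89610.

89610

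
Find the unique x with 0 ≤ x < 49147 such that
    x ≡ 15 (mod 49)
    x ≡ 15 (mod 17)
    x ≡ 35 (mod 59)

37500

The moduli are pairwise coprime; N = 49·17·59 = 49147.
N/49 = 1003; 1003 ≡ 23 (mod 49); 23·32 ≡ 1, so inverse 32.
N/17 = 2891; 2891 ≡ 1 (mod 17), inverse 1.
N/59 = 833; 833 ≡ 7 (mod 59); 7·17 ≡ 1, so inverse 17.
x ≡ 15·1003·32 + 15·2891·1 + 35·833·17 = 1020440.
1020440 mod 49147 = 37500.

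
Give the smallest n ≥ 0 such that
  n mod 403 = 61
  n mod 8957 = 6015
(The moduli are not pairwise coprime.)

14972

gcd(403, 8957) = 13 and 13 | (6015 − 61), so the pair is consistent; merging gives n ≡ 14972 (mod 277667), where 277667 = lcm(403, 8957).
The solution is unique modulo lcm(403, 8957) = 277667.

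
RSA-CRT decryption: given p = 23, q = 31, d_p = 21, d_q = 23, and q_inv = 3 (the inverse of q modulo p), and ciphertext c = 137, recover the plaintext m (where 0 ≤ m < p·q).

551

m₁ = c^(d_p) mod p: c ≡ 22 (mod 23), and 22^21 mod 23 = 22.
m₂ = c^(d_q) mod q: c ≡ 13 (mod 31), and 13^23 mod 31 = 24.
h = q_inv·(m₁ − m₂) mod p = 3·(22 − 24) mod 23 = 17.
m = m₂ + h·q = 24 + 17·31 = 551.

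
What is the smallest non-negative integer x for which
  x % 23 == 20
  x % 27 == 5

572

Combine the congruences pairwise.
From x ≡ 20 (mod 23) write x = 20 + 23t. Substituting into x ≡ 5 (mod 27) gives 23t ≡ 12 (mod 27), and since 23⁻¹ ≡ 20 (mod 27), t ≡ 24. Hence x ≡ 20 + 23·24 = 572 (mod 621).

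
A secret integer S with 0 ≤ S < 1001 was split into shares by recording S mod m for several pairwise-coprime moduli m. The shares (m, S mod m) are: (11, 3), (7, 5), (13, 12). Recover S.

From S ≡ 3 (mod 11) write S = 3 + 11t. Substituting into S ≡ 5 (mod 7) gives 11t ≡ 2 (mod 7), and since 4⁻¹ ≡ 2 (mod 7), t ≡ 4. Hence S ≡ 3 + 11·4 = 47 (mod 77).
From S ≡ 47 (mod 77) write S = 47 + 77t. Substituting into S ≡ 12 (mod 13) gives 77t ≡ 4 (mod 13), and since 12⁻¹ ≡ 12 (mod 13), t ≡ 9. Hence S ≡ 47 + 77·9 = 740 (mod 1001).

740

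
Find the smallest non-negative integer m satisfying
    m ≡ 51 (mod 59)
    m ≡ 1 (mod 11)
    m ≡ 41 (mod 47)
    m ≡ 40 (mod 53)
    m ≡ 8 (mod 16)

10582232

The moduli are pairwise coprime; N = 59·11·47·53·16 = 25866544.
N/59 = 438416; 438416 ≡ 46 (mod 59); 46·9 ≡ 1, so inverse 9.
N/11 = 2351504; 2351504 ≡ 1 (mod 11), inverse 1.
N/47 = 550352; 550352 ≡ 29 (mod 47); 29·13 ≡ 1, so inverse 13.
N/53 = 488048; 488048 ≡ 24 (mod 53); 24·42 ≡ 1, so inverse 42.
N/16 = 1616659; 1616659 ≡ 3 (mod 16); 3·11 ≡ 1, so inverse 11.
m ≡ 51·438416·9 + 1·2351504·1 + 41·550352·13 + 40·488048·42 + 8·1616659·11 = 1459108696.
1459108696 mod 25866544 = 10582232.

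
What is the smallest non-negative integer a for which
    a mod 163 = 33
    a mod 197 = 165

From a ≡ 33 (mod 163) write a = 33 + 163t. Substituting into a ≡ 165 (mod 197) gives 163t ≡ 132 (mod 197), and since 163⁻¹ ≡ 168 (mod 197), t ≡ 112. Hence a ≡ 33 + 163·112 = 18289 (mod 32111).

18289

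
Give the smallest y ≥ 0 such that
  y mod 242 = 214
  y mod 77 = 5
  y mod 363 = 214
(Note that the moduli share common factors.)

gcd(242, 77) = 11 and 11 | (5 − 214), so the pair is consistent; merging gives y ≡ 698 (mod 1694), where 1694 = lcm(242, 77).
gcd(1694, 363) = 121 and 121 | (214 − 698), so the pair is consistent; merging gives y ≡ 2392 (mod 5082), where 5082 = lcm(1694, 363).
The solution is unique modulo lcm(242, 77, 363) = 5082.

2392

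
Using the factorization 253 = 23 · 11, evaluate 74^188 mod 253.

225

Mod 23: 74 ≡ 5; by Fermat, exponent reduces to 188 mod 22 = 12; 5^12 ≡ 18 (mod 23).
Mod 11: 74 ≡ 8; by Fermat, exponent reduces to 188 mod 10 = 8; 8^8 ≡ 5 (mod 11).
Combine by CRT: x ≡ 18 (mod 23), x ≡ 5 (mod 11) ⇒ x ≡ 225 (mod 253).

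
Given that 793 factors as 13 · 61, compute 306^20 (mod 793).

Mod 13: 306 ≡ 7; by Fermat, exponent reduces to 20 mod 12 = 8; 7^8 ≡ 3 (mod 13).
Mod 61: 306 ≡ 1; 1^20 ≡ 1 (mod 61).
Combine by CRT: x ≡ 3 (mod 13), x ≡ 1 (mod 61) ⇒ x ≡ 367 (mod 793).

367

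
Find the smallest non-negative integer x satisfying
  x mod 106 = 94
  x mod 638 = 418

gcd(106, 638) = 2 and 2 | (418 − 94), so the pair is consistent; merging gives x ≡ 32318 (mod 33814), where 33814 = lcm(106, 638).
The solution is unique modulo lcm(106, 638) = 33814.

32318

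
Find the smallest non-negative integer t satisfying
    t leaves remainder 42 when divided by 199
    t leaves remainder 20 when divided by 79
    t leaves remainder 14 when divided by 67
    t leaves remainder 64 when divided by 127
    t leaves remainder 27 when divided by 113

The moduli are pairwise coprime; N = 199·79·67·127·113 = 15116008757.
N/199 = 75959843; 75959843 ≡ 150 (mod 199); 150·134 ≡ 1, so inverse 134.
N/79 = 191341883; 191341883 ≡ 12 (mod 79); 12·33 ≡ 1, so inverse 33.
N/67 = 225612071; 225612071 ≡ 23 (mod 67); 23·35 ≡ 1, so inverse 35.
N/127 = 119023691; 119023691 ≡ 53 (mod 127); 53·12 ≡ 1, so inverse 12.
N/113 = 133769989; 133769989 ≡ 24 (mod 113); 24·33 ≡ 1, so inverse 33.
t ≡ 42·75959843·134 + 20·191341883·33 + 14·225612071·35 + 64·119023691·12 + 27·133769989·33 = 874936808861.
874936808861 mod 15116008757 = 13324309712.

13324309712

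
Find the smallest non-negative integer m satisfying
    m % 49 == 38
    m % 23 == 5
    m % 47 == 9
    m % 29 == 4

From m ≡ 38 (mod 49) write m = 38 + 49t. Substituting into m ≡ 5 (mod 23) gives 49t ≡ 13 (mod 23), and since 3⁻¹ ≡ 8 (mod 23), t ≡ 12. Hence m ≡ 38 + 49·12 = 626 (mod 1127).
From m ≡ 626 (mod 1127) write m = 626 + 1127t. Substituting into m ≡ 9 (mod 47) gives 1127t ≡ 41 (mod 47), and since 46⁻¹ ≡ 46 (mod 47), t ≡ 6. Hence m ≡ 626 + 1127·6 = 7388 (mod 52969).
From m ≡ 7388 (mod 52969) write m = 7388 + 52969t. Substituting into m ≡ 4 (mod 29) gives 52969t ≡ 11 (mod 29), and since 15⁻¹ ≡ 2 (mod 29), t ≡ 22. Hence m ≡ 7388 + 52969·22 = 1172706 (mod 1536101).

1172706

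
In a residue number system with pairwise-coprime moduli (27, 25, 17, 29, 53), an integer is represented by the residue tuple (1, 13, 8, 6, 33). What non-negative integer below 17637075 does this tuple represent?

From x ≡ 1 (mod 27) write x = 1 + 27t. Substituting into x ≡ 13 (mod 25) gives 27t ≡ 12 (mod 25), and since 2⁻¹ ≡ 13 (mod 25), t ≡ 6. Hence x ≡ 1 + 27·6 = 163 (mod 675).
From x ≡ 163 (mod 675) write x = 163 + 675t. Substituting into x ≡ 8 (mod 17) gives 675t ≡ 15 (mod 17), and since 12⁻¹ ≡ 10 (mod 17), t ≡ 14. Hence x ≡ 163 + 675·14 = 9613 (mod 11475).
From x ≡ 9613 (mod 11475) write x = 9613 + 11475t. Substituting into x ≡ 6 (mod 29) gives 11475t ≡ 21 (mod 29), and since 20⁻¹ ≡ 16 (mod 29), t ≡ 17. Hence x ≡ 9613 + 11475·17 = 204688 (mod 332775).
From x ≡ 204688 (mod 332775) write x = 204688 + 332775t. Substituting into x ≡ 33 (mod 53) gives 332775t ≡ 31 (mod 53), and since 41⁻¹ ≡ 22 (mod 53), t ≡ 46. Hence x ≡ 204688 + 332775·46 = 15512338 (mod 17637075).

15512338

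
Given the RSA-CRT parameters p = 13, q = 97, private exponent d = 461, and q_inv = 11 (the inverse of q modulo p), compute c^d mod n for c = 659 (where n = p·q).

d_p = d mod (p−1) = 461 mod 12 = 5; d_q = d mod (q−1) = 77.
m₁ = c^(d_p) mod p: c ≡ 9 (mod 13), and 9^5 mod 13 = 3.
m₂ = c^(d_q) mod q: c ≡ 77 (mod 97), and 77^77 mod 97 = 19.
h = q_inv·(m₁ − m₂) mod p = 11·(3 − 19) mod 13 = 6.
m = m₂ + h·q = 19 + 6·97 = 601.

601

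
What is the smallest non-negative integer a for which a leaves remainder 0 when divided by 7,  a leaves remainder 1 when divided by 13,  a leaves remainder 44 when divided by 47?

3381

From a ≡ 0 (mod 7) write a = 0 + 7t. Substituting into a ≡ 1 (mod 13) gives 7t ≡ 1 (mod 13), and since 7⁻¹ ≡ 2 (mod 13), t ≡ 2. Hence a ≡ 0 + 7·2 = 14 (mod 91).
From a ≡ 14 (mod 91) write a = 14 + 91t. Substituting into a ≡ 44 (mod 47) gives 91t ≡ 30 (mod 47), and since 44⁻¹ ≡ 31 (mod 47), t ≡ 37. Hence a ≡ 14 + 91·37 = 3381 (mod 4277).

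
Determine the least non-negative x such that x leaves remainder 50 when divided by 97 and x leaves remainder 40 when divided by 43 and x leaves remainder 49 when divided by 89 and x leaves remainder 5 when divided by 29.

The moduli are pairwise coprime; N = 97·43·89·29 = 10765351.
N/97 = 110983; 110983 ≡ 15 (mod 97); 15·13 ≡ 1, so inverse 13.
N/43 = 250357; 250357 ≡ 11 (mod 43); 11·4 ≡ 1, so inverse 4.
N/89 = 120959; 120959 ≡ 8 (mod 89); 8·78 ≡ 1, so inverse 78.
N/29 = 371219; 371219 ≡ 19 (mod 29); 19·26 ≡ 1, so inverse 26.
x ≡ 50·110983·13 + 40·250357·4 + 49·120959·78 + 5·371219·26 = 622759838.
622759838 mod 10765351 = 9134831.

9134831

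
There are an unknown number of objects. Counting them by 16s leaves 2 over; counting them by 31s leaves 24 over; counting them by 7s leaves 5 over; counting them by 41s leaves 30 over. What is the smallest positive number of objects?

The moduli are pairwise coprime; M = 16·31·7·41 = 142352.
M/16 = 8897; 8897 ≡ 1 (mod 16), inverse 1.
M/31 = 4592; 4592 ≡ 4 (mod 31); 4·8 ≡ 1, so inverse 8.
M/7 = 20336; 20336 ≡ 1 (mod 7), inverse 1.
M/41 = 3472; 3472 ≡ 28 (mod 41); 28·22 ≡ 1, so inverse 22.
N ≡ 2·8897·1 + 24·4592·8 + 5·20336·1 + 30·3472·22 = 3292658.
3292658 mod 142352 = 18562.

18562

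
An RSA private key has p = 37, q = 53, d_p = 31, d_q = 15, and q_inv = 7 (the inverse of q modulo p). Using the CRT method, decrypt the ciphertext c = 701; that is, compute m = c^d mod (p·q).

1828

m₁ = c^(d_p) mod p: c ≡ 35 (mod 37), and 35^31 mod 37 = 15.
m₂ = c^(d_q) mod q: c ≡ 12 (mod 53), and 12^15 mod 53 = 26.
h = q_inv·(m₁ − m₂) mod p = 7·(15 − 26) mod 37 = 34.
m = m₂ + h·q = 26 + 34·53 = 1828.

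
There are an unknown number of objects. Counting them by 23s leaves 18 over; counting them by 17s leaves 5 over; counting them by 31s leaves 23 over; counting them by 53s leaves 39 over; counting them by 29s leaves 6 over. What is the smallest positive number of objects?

The moduli are pairwise coprime; M = 23·17·31·53·29 = 18629977.
M/23 = 809999; 809999 ≡ 8 (mod 23); 8·3 ≡ 1, so inverse 3.
M/17 = 1095881; 1095881 ≡ 10 (mod 17); 10·12 ≡ 1, so inverse 12.
M/31 = 600967; 600967 ≡ 1 (mod 31), inverse 1.
M/53 = 351509; 351509 ≡ 13 (mod 53); 13·49 ≡ 1, so inverse 49.
M/29 = 642413; 642413 ≡ 5 (mod 29); 5·6 ≡ 1, so inverse 6.
N ≡ 18·809999·3 + 5·1095881·12 + 23·600967·1 + 39·351509·49 + 6·642413·6 = 818175614.
818175614 mod 18629977 = 17086603.

17086603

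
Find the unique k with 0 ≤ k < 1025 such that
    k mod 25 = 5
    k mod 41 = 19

From k ≡ 5 (mod 25) write k = 5 + 25t. Substituting into k ≡ 19 (mod 41) gives 25t ≡ 14 (mod 41), and since 25⁻¹ ≡ 23 (mod 41), t ≡ 35. Hence k ≡ 5 + 25·35 = 880 (mod 1025).

880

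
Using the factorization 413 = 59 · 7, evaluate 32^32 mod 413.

Mod 59: 32 ≡ 32; 32^32 ≡ 36 (mod 59).
Mod 7: 32 ≡ 4; by Fermat, exponent reduces to 32 mod 6 = 2; 4^2 ≡ 2 (mod 7).
Combine by CRT: x ≡ 36 (mod 59), x ≡ 2 (mod 7) ⇒ x ≡ 331 (mod 413).

331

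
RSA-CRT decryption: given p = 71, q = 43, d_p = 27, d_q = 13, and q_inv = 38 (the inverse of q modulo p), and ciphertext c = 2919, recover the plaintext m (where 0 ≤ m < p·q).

2332

m₁ = c^(d_p) mod p: c ≡ 8 (mod 71), and 8^27 mod 71 = 60.
m₂ = c^(d_q) mod q: c ≡ 38 (mod 43), and 38^13 mod 43 = 10.
h = q_inv·(m₁ − m₂) mod p = 38·(60 − 10) mod 71 = 54.
m = m₂ + h·q = 10 + 54·43 = 2332.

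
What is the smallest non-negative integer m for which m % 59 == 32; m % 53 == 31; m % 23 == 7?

Combine the congruences pairwise.
From m ≡ 32 (mod 59) write m = 32 + 59t. Substituting into m ≡ 31 (mod 53) gives 59t ≡ 52 (mod 53), and since 6⁻¹ ≡ 9 (mod 53), t ≡ 44. Hence m ≡ 32 + 59·44 = 2628 (mod 3127).
From m ≡ 2628 (mod 3127) write m = 2628 + 3127t. Substituting into m ≡ 7 (mod 23) gives 3127t ≡ 1 (mod 23), and since 22⁻¹ ≡ 22 (mod 23), t ≡ 22. Hence m ≡ 2628 + 3127·22 = 71422 (mod 71921).

71422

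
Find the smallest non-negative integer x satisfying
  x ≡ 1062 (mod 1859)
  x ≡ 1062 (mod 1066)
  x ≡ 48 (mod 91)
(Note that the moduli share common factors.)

915690

Combine the congruences pairwise.
gcd(1859, 1066) = 13 and 13 | (1062 − 1062), so the pair is consistent; merging gives x ≡ 1062 (mod 152438), where 152438 = lcm(1859, 1066).
gcd(152438, 91) = 13 and 13 | (48 − 1062), so the pair is consistent; merging gives x ≡ 915690 (mod 1067066), where 1067066 = lcm(152438, 91).
The solution is unique modulo lcm(1859, 1066, 91) = 1067066.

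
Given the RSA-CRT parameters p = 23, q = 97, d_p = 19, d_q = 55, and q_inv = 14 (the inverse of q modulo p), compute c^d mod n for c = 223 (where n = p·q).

1806

m₁ = c^(d_p) mod p: c ≡ 16 (mod 23), and 16^19 mod 23 = 12.
m₂ = c^(d_q) mod q: c ≡ 29 (mod 97), and 29^55 mod 97 = 60.
h = q_inv·(m₁ − m₂) mod p = 14·(12 − 60) mod 23 = 18.
m = m₂ + h·q = 60 + 18·97 = 1806.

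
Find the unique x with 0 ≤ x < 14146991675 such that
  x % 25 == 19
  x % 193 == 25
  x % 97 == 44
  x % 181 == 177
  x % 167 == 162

1200311994

The moduli are pairwise coprime; N = 25·193·97·181·167 = 14146991675.
N/25 = 565879667; 565879667 ≡ 17 (mod 25); 17·3 ≡ 1, so inverse 3.
N/193 = 73300475; 73300475 ≡ 40 (mod 193); 40·111 ≡ 1, so inverse 111.
N/97 = 145845275; 145845275 ≡ 52 (mod 97); 52·28 ≡ 1, so inverse 28.
N/181 = 78160175; 78160175 ≡ 31 (mod 181); 31·146 ≡ 1, so inverse 146.
N/167 = 84712525; 84712525 ≡ 105 (mod 167); 105·35 ≡ 1, so inverse 35.
x ≡ 19·565879667·3 + 25·73300475·111 + 44·145845275·28 + 177·78160175·146 + 162·84712525·35 = 2915480597044.
2915480597044 mod 14146991675 = 1200311994.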